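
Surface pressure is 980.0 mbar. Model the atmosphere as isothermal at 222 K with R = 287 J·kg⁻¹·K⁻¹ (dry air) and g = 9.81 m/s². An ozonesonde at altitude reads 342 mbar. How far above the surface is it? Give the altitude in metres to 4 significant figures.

Scale height: H = RT/g = 287 × 222 / 9.81 = 6494.8 m.
Invert the barometric formula: z = H ln(P₀/P).
P₀/P = 980.0/342 = 2.8655; ln(2.8655) = 1.0527.
z = 6494.8 × 1.0527 = 6837.1 m.

z ≈ 6837 m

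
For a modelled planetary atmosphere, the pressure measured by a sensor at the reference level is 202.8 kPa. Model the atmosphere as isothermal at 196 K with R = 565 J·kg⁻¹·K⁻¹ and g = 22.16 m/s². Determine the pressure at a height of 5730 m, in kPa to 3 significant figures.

Scale height: H = RT/g = 565 × 196 / 22.16 = 4997.3 m.
Barometric formula: P = P₀ exp(−z/H).
z/H = 5730.0/4997.3 = 1.1466; exp(−1.1466) = 0.31772.
P = 202.8 × 0.31772 = 64.434 kPa.

P ≈ 64.4 kPa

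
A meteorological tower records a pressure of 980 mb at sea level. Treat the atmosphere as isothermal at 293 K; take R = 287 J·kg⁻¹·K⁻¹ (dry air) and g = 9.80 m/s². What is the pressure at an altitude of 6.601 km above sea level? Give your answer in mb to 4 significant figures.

P ≈ 454.1 mb

Scale height: H = RT/g = 287 × 293 / 9.80 = 8580.7 m.
Barometric formula: P = P₀ exp(−z/H).
z/H = 6601.0/8580.7 = 0.76928; exp(−0.76928) = 0.46335.
P = 980 × 0.46335 = 454.08 mb.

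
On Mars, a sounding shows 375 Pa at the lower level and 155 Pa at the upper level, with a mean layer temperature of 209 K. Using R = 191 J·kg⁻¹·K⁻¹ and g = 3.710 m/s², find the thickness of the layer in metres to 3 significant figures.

Δz ≈ 9510 m

Hypsometric equation: Δz = (R T̄/g) ln(P₁/P₂).
R T̄/g = 191 × 209 / 3.710 = 10760 m.
ln(375/155) = ln(2.4194) = 0.88352.
Δz = 10760 × 0.88352 = 9506.7 m.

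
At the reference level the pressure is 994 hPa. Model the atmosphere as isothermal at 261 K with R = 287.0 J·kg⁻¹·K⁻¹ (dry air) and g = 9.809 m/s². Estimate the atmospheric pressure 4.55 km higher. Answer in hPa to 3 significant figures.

Scale height: H = RT/g = 287.0 × 261 / 9.809 = 7636.6 m.
Barometric formula: P = P₀ exp(−z/H).
z/H = 4550.0/7636.6 = 0.59581; exp(−0.59581) = 0.55112.
P = 994 × 0.55112 = 547.81 hPa.

P ≈ 548 hPa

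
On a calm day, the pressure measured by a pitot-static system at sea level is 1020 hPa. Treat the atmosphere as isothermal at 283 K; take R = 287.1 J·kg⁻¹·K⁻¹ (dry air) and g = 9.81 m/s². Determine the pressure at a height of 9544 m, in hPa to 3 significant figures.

P ≈ 322 hPa

Scale height: H = RT/g = 287.1 × 283 / 9.81 = 8282.3 m.
Barometric formula: P = P₀ exp(−z/H).
z/H = 9544.0/8282.3 = 1.1523; exp(−1.1523) = 0.31591.
P = 1020 × 0.31591 = 322.23 hPa.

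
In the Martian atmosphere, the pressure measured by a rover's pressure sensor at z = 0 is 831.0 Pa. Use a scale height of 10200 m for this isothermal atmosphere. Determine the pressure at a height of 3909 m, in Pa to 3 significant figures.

Barometric formula: P = P₀ exp(−z/H).
z/H = 3909.0/10200 = 0.38324; exp(−0.38324) = 0.68165.
P = 831.0 × 0.68165 = 566.45 Pa.

P ≈ 566 Pa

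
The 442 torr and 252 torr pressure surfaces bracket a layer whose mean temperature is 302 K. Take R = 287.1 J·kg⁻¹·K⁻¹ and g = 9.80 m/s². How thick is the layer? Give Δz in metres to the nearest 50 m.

Hypsometric equation: Δz = (R T̄/g) ln(P₁/P₂).
R T̄/g = 287.1 × 302 / 9.80 = 8847.4 m.
ln(442/252) = ln(1.7540) = 0.56190.
Δz = 8847.4 × 0.56190 = 4971.4 m.

Δz ≈ 4950 m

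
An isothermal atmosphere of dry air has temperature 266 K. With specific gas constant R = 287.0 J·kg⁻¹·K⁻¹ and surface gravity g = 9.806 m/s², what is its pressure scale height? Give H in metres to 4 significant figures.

H ≈ 7785 m

The scale height of an isothermal atmosphere is H = RT/g.
H = 287.0 × 266 / 9.806 = 76342/9.806 = 7785.2 m.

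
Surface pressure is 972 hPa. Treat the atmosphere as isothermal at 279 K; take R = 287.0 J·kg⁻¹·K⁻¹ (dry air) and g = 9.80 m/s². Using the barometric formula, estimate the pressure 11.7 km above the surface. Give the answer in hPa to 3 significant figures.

Scale height: H = RT/g = 287.0 × 279 / 9.80 = 8170.7 m.
Barometric formula: P = P₀ exp(−z/H).
z/H = 11700/8170.7 = 1.4319; exp(−1.4319) = 0.23885.
P = 972 × 0.23885 = 232.16 hPa.

P ≈ 232 hPa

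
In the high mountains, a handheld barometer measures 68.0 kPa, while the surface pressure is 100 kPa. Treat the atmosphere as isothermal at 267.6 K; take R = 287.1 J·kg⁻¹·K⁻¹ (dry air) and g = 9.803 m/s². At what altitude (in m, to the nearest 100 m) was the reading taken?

Scale height: H = RT/g = 287.1 × 267.6 / 9.803 = 7837.2 m.
Invert the barometric formula: z = H ln(P₀/P).
P₀/P = 100/68.0 = 1.4706; ln(1.4706) = 0.38567.
z = 7837.2 × 0.38567 = 3022.6 m.

z ≈ 3000 m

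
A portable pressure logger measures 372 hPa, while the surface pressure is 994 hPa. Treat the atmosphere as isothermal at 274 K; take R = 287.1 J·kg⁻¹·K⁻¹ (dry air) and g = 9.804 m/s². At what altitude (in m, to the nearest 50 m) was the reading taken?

z ≈ 7900 m

Scale height: H = RT/g = 287.1 × 274 / 9.804 = 8023.8 m.
Invert the barometric formula: z = H ln(P₀/P).
P₀/P = 994/372 = 2.6720; ln(2.6720) = 0.98283.
z = 8023.8 × 0.98283 = 7886.0 m.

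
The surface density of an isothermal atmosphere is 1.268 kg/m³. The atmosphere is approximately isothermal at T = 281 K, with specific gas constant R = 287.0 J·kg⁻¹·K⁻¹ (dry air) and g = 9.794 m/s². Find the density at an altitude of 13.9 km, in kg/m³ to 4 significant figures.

ρ ≈ 0.2344 kg/m³

Scale height: H = RT/g = 287.0 × 281 / 9.794 = 8234.3 m.
In an isothermal atmosphere, density decays like pressure: ρ = ρ₀ exp(−z/H).
z/H = 13900/8234.3 = 1.6881; exp(−1.6881) = 0.18487.
ρ = 1.268 × 0.18487 = 0.23442 kg/m³.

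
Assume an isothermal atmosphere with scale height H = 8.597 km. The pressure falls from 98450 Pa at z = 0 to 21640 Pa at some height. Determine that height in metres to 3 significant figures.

Invert the barometric formula: z = H ln(P₀/P).
P₀/P = 98450/21640 = 4.5494; ln(4.5494) = 1.5150.
z = 8597.0 × 1.5150 = 13024 m.

z ≈ 13000 m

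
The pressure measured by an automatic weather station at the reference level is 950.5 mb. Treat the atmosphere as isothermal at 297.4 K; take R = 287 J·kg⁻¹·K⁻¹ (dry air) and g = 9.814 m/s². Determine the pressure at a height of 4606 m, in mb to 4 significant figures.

Scale height: H = RT/g = 287 × 297.4 / 9.814 = 8697.1 m.
Barometric formula: P = P₀ exp(−z/H).
z/H = 4606.0/8697.1 = 0.52960; exp(−0.52960) = 0.58884.
P = 950.5 × 0.58884 = 559.69 mb.

P ≈ 559.7 mb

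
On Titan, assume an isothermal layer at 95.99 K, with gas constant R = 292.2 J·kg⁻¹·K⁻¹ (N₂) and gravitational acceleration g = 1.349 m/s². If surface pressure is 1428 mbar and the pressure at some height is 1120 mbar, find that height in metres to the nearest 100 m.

Scale height: H = RT/g = 292.2 × 95.99 / 1.349 = 20792 m.
Invert the barometric formula: z = H ln(P₀/P).
P₀/P = 1428/1120 = 1.2750; ln(1.2750) = 0.24295.
z = 20792 × 0.24295 = 5051.4 m.

z ≈ 5100 m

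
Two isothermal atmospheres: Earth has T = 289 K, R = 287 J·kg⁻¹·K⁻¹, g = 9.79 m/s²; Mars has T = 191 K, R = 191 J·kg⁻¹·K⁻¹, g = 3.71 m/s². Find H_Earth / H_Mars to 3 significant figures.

H = RT/g for each body.
H_Earth = 287 × 289 / 9.79 = 8472.2 m.
H_Mars = 191 × 191 / 3.71 = 9833.2 m.
H_Earth/H_Mars = 8472.2/9833.2 = 0.86159.

H_Earth/H_Mars ≈ 0.862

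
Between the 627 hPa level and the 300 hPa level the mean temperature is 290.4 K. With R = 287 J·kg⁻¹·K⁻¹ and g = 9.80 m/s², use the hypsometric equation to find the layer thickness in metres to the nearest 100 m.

Hypsometric equation: Δz = (R T̄/g) ln(P₁/P₂).
R T̄/g = 287 × 290.4 / 9.80 = 8504.6 m.
ln(627/300) = ln(2.0900) = 0.73716.
Δz = 8504.6 × 0.73716 = 6269.3 m.

Δz ≈ 6300 m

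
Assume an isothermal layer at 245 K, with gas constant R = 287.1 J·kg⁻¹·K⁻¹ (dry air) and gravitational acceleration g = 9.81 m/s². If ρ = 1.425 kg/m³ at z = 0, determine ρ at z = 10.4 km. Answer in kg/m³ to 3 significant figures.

ρ ≈ 0.334 kg/m³

Scale height: H = RT/g = 287.1 × 245 / 9.81 = 7170.2 m.
In an isothermal atmosphere, density decays like pressure: ρ = ρ₀ exp(−z/H).
z/H = 10400/7170.2 = 1.4504; exp(−1.4504) = 0.23448.
ρ = 1.425 × 0.23448 = 0.33413 kg/m³.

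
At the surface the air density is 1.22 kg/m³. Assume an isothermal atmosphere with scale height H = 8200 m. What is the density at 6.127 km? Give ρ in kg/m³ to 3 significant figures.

In an isothermal atmosphere, density decays like pressure: ρ = ρ₀ exp(−z/H).
z/H = 6127.0/8200.0 = 0.74720; exp(−0.74720) = 0.47369.
ρ = 1.22 × 0.47369 = 0.57790 kg/m³.

ρ ≈ 0.578 kg/m³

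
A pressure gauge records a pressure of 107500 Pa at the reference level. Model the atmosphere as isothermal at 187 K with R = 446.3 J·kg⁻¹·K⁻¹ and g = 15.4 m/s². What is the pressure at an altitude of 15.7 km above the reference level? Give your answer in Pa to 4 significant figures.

P ≈ 5933 Pa

Scale height: H = RT/g = 446.3 × 187 / 15.4 = 5419.4 m.
Barometric formula: P = P₀ exp(−z/H).
z/H = 15700/5419.4 = 2.8970; exp(−2.8970) = 0.055189.
P = 107500 × 0.055189 = 5932.8 Pa.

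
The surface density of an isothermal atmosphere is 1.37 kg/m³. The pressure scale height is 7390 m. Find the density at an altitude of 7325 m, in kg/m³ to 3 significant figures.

ρ ≈ 0.508 kg/m³

In an isothermal atmosphere, density decays like pressure: ρ = ρ₀ exp(−z/H).
z/H = 7325.0/7390.0 = 0.99120; exp(−0.99120) = 0.37113.
ρ = 1.37 × 0.37113 = 0.50845 kg/m³.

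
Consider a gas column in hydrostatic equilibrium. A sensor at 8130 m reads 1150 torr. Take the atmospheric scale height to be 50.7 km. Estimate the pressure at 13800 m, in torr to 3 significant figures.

P ≈ 1030 torr

Between two levels, P₂ = P₁ exp(−Δz/H) with Δz = z₂ − z₁.
Δz = 13800 − 8130.0 = 5670.0 m; Δz/H = 5670.0/50700 = 0.11183.
P₂ = 1150 × exp(−0.11183) = 1150 × 0.89420 = 1028.3 torr.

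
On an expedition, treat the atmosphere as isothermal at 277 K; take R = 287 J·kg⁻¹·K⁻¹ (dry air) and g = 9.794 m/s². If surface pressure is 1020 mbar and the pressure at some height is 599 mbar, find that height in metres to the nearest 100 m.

Scale height: H = RT/g = 287 × 277 / 9.794 = 8117.1 m.
Invert the barometric formula: z = H ln(P₀/P).
P₀/P = 1020/599 = 1.7028; ln(1.7028) = 0.53227.
z = 8117.1 × 0.53227 = 4320.5 m.

z ≈ 4300 m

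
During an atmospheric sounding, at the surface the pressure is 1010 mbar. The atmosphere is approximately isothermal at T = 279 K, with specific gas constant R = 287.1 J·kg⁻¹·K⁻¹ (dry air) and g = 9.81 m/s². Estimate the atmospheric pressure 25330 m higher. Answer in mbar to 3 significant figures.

P ≈ 45.4 mbar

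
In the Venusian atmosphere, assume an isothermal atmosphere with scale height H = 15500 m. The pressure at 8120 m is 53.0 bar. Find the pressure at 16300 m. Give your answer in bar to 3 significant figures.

Between two levels, P₂ = P₁ exp(−Δz/H) with Δz = z₂ − z₁.
Δz = 16300 − 8120.0 = 8180.0 m; Δz/H = 8180.0/15500 = 0.52774.
P₂ = 53.0 × exp(−0.52774) = 53.0 × 0.58994 = 31.267 bar.

P ≈ 31.3 bar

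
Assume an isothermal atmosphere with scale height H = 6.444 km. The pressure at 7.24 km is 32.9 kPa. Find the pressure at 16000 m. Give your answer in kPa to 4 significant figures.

P ≈ 8.449 kPa

Between two levels, P₂ = P₁ exp(−Δz/H) with Δz = z₂ − z₁.
Δz = 16000 − 7240.0 = 8760.0 m; Δz/H = 8760.0/6444.0 = 1.3594.
P₂ = 32.9 × exp(−1.3594) = 32.9 × 0.25681 = 8.4490 kPa.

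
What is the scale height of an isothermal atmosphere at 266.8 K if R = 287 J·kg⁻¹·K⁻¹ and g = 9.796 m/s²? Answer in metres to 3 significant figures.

The scale height of an isothermal atmosphere is H = RT/g.
H = 287 × 266.8 / 9.796 = 76572/9.796 = 7816.7 m.

H ≈ 7820 m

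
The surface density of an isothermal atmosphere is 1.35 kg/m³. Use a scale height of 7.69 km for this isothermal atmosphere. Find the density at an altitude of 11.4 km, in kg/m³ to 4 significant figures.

ρ ≈ 0.3066 kg/m³

In an isothermal atmosphere, density decays like pressure: ρ = ρ₀ exp(−z/H).
z/H = 11400/7690.0 = 1.4824; exp(−1.4824) = 0.22709.
ρ = 1.35 × 0.22709 = 0.30657 kg/m³.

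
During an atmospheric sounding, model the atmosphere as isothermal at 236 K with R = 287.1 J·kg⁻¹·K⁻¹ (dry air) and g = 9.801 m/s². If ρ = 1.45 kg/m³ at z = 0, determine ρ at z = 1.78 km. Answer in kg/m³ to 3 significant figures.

ρ ≈ 1.12 kg/m³

Scale height: H = RT/g = 287.1 × 236 / 9.801 = 6913.1 m.
In an isothermal atmosphere, density decays like pressure: ρ = ρ₀ exp(−z/H).
z/H = 1780.0/6913.1 = 0.25748; exp(−0.25748) = 0.77300.
ρ = 1.45 × 0.77300 = 1.1208 kg/m³.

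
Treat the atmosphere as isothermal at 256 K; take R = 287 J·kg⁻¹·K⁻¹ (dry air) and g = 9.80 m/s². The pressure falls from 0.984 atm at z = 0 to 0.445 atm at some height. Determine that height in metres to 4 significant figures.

z ≈ 5949 m

Scale height: H = RT/g = 287 × 256 / 9.80 = 7497.1 m.
Invert the barometric formula: z = H ln(P₀/P).
P₀/P = 0.984/0.445 = 2.2112; ln(2.2112) = 0.79354.
z = 7497.1 × 0.79354 = 5949.2 m.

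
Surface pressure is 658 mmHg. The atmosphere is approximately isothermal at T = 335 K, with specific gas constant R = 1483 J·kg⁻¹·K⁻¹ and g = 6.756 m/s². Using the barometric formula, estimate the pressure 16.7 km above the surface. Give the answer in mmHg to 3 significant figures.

P ≈ 524 mmHg

Scale height: H = RT/g = 1483 × 335 / 6.756 = 73535 m.
Barometric formula: P = P₀ exp(−z/H).
z/H = 16700/73535 = 0.22710; exp(−0.22710) = 0.79684.
P = 658 × 0.79684 = 524.32 mmHg.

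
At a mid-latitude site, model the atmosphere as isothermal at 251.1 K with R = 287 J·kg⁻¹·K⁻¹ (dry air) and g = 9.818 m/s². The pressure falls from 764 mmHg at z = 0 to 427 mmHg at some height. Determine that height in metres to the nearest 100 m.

z ≈ 4300 m

Scale height: H = RT/g = 287 × 251.1 / 9.818 = 7340.2 m.
Invert the barometric formula: z = H ln(P₀/P).
P₀/P = 764/427 = 1.7892; ln(1.7892) = 0.58177.
z = 7340.2 × 0.58177 = 4270.3 m.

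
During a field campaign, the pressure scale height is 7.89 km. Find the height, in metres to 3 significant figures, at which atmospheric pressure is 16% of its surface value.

Set P/P₀ = exp(−z/H) = 0.16, so z = −H ln(0.16).
−ln(0.16) = 1.8326; z = 7890.0 × 1.8326 = 14459 m.

z ≈ 14500 m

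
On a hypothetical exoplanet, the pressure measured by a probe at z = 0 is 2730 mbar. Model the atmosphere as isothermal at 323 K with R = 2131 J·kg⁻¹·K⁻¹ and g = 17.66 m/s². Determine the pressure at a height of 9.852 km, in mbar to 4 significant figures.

Scale height: H = RT/g = 2131 × 323 / 17.66 = 38976 m.
Barometric formula: P = P₀ exp(−z/H).
z/H = 9852.0/38976 = 0.25277; exp(−0.25277) = 0.77665.
P = 2730 × 0.77665 = 2120.3 mbar.

P ≈ 2120 mbar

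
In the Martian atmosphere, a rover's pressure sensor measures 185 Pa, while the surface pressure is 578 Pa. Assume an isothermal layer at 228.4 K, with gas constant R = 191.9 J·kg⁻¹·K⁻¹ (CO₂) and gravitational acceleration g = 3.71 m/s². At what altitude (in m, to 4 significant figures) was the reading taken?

Scale height: H = RT/g = 191.9 × 228.4 / 3.71 = 11814 m.
Invert the barometric formula: z = H ln(P₀/P).
P₀/P = 578/185 = 3.1243; ln(3.1243) = 1.1392.
z = 11814 × 1.1392 = 13459 m.

z ≈ 13460 m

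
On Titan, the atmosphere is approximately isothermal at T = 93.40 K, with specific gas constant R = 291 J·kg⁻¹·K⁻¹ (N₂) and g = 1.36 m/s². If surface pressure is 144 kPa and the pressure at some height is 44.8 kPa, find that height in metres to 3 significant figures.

Scale height: H = RT/g = 291 × 93.40 / 1.36 = 19985 m.
Invert the barometric formula: z = H ln(P₀/P).
P₀/P = 144/44.8 = 3.2143; ln(3.2143) = 1.1676.
z = 19985 × 1.1676 = 23334 m.

z ≈ 23300 m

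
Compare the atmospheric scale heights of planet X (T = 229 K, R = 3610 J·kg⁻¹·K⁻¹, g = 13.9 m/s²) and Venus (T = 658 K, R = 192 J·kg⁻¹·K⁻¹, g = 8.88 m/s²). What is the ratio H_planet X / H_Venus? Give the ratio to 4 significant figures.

H = RT/g for each body.
H_planet X = 3610 × 229 / 13.9 = 59474 m.
H_Venus = 192 × 658 / 8.88 = 14227 m.
H_planet X/H_Venus = 59474/14227 = 4.1804.

H_planet X/H_Venus ≈ 4.180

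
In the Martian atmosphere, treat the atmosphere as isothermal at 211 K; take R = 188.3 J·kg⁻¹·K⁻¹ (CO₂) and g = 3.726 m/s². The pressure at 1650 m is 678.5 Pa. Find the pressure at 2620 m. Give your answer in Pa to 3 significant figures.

P ≈ 620 Pa

Scale height: H = RT/g = 188.3 × 211 / 3.726 = 10663 m.
Between two levels, P₂ = P₁ exp(−Δz/H) with Δz = z₂ − z₁.
Δz = 2620.0 − 1650.0 = 970.00 m; Δz/H = 970.00/10663 = 0.090969.
P₂ = 678.5 × exp(−0.090969) = 678.5 × 0.91305 = 619.50 Pa.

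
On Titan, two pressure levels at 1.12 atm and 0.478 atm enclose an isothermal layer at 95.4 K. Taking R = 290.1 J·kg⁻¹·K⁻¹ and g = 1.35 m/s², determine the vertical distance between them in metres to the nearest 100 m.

Hypsometric equation: Δz = (R T̄/g) ln(P₁/P₂).
R T̄/g = 290.1 × 95.4 / 1.35 = 20500 m.
ln(1.12/0.478) = ln(2.3431) = 0.85147.
Δz = 20500 × 0.85147 = 17455 m.

Δz ≈ 17500 m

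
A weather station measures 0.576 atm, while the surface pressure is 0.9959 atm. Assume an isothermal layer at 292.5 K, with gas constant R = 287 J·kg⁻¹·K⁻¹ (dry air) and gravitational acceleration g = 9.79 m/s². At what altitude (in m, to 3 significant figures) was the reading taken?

z ≈ 4700 m

Scale height: H = RT/g = 287 × 292.5 / 9.79 = 8574.8 m.
Invert the barometric formula: z = H ln(P₀/P).
P₀/P = 0.9959/0.576 = 1.7290; ln(1.7290) = 0.54754.
z = 8574.8 × 0.54754 = 4695.0 m.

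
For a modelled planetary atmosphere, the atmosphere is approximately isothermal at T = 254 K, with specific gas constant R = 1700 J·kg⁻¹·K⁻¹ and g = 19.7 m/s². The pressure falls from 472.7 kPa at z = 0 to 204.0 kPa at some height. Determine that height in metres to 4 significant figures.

z ≈ 18420 m

Scale height: H = RT/g = 1700 × 254 / 19.7 = 21919 m.
Invert the barometric formula: z = H ln(P₀/P).
P₀/P = 472.7/204.0 = 2.3172; ln(2.3172) = 0.84036.
z = 21919 × 0.84036 = 18420 m.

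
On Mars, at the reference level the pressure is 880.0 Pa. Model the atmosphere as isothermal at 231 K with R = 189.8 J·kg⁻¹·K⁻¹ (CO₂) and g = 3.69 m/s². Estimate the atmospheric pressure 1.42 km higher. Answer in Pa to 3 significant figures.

P ≈ 781 Pa

Scale height: H = RT/g = 189.8 × 231 / 3.69 = 11882 m.
Barometric formula: P = P₀ exp(−z/H).
z/H = 1420.0/11882 = 0.11951; exp(−0.11951) = 0.88736.
P = 880.0 × 0.88736 = 780.88 Pa.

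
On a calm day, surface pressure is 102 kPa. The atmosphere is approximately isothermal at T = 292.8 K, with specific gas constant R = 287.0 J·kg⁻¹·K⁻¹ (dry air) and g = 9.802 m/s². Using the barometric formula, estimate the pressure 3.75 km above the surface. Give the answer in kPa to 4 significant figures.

P ≈ 65.86 kPa

Scale height: H = RT/g = 287.0 × 292.8 / 9.802 = 8573.1 m.
Barometric formula: P = P₀ exp(−z/H).
z/H = 3750.0/8573.1 = 0.43741; exp(−0.43741) = 0.64571.
P = 102 × 0.64571 = 65.862 kPa.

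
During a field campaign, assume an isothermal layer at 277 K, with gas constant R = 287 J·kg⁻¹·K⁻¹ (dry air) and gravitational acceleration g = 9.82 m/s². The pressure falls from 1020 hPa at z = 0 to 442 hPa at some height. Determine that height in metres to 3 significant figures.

z ≈ 6770 m

Scale height: H = RT/g = 287 × 277 / 9.82 = 8095.6 m.
Invert the barometric formula: z = H ln(P₀/P).
P₀/P = 1020/442 = 2.3077; ln(2.3077) = 0.83625.
z = 8095.6 × 0.83625 = 6769.9 m.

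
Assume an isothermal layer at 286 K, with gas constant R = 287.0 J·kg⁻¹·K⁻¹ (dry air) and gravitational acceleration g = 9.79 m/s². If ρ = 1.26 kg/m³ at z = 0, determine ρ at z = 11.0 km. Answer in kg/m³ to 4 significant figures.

ρ ≈ 0.3393 kg/m³

Scale height: H = RT/g = 287.0 × 286 / 9.79 = 8384.3 m.
In an isothermal atmosphere, density decays like pressure: ρ = ρ₀ exp(−z/H).
z/H = 11000/8384.3 = 1.3120; exp(−1.3120) = 0.26928.
ρ = 1.26 × 0.26928 = 0.33929 kg/m³.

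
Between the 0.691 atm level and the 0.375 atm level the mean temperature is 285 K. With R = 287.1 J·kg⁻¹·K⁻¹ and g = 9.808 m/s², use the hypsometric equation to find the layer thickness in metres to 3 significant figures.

Hypsometric equation: Δz = (R T̄/g) ln(P₁/P₂).
R T̄/g = 287.1 × 285 / 9.808 = 8342.5 m.
ln(0.691/0.375) = ln(1.8427) = 0.61123.
Δz = 8342.5 × 0.61123 = 5099.2 m.

Δz ≈ 5100 m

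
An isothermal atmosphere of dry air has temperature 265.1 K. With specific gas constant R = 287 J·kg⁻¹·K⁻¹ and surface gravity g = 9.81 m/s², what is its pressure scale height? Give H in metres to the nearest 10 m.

H ≈ 7760 m

The scale height of an isothermal atmosphere is H = RT/g.
H = 287 × 265.1 / 9.81 = 76084/9.81 = 7755.8 m.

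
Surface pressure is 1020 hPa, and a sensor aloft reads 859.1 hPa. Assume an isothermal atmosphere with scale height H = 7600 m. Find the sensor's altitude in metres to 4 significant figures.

z ≈ 1305 m

Invert the barometric formula: z = H ln(P₀/P).
P₀/P = 1020/859.1 = 1.1873; ln(1.1873) = 0.17168.
z = 7600.0 × 0.17168 = 1304.8 m.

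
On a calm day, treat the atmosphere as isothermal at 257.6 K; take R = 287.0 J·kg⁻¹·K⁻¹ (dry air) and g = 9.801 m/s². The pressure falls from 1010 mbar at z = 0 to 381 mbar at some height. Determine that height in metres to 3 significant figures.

Scale height: H = RT/g = 287.0 × 257.6 / 9.801 = 7543.2 m.
Invert the barometric formula: z = H ln(P₀/P).
P₀/P = 1010/381 = 2.6509; ln(2.6509) = 0.97490.
z = 7543.2 × 0.97490 = 7353.9 m.

z ≈ 7350 m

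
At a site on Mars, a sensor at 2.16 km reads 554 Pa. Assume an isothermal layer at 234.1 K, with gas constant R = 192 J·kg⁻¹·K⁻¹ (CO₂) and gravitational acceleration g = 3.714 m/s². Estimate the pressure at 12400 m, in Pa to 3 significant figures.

P ≈ 238 Pa

Scale height: H = RT/g = 192 × 234.1 / 3.714 = 12102 m.
Between two levels, P₂ = P₁ exp(−Δz/H) with Δz = z₂ − z₁.
Δz = 12400 − 2160.0 = 10240 m; Δz/H = 10240/12102 = 0.84614.
P₂ = 554 × exp(−0.84614) = 554 × 0.42907 = 237.70 Pa.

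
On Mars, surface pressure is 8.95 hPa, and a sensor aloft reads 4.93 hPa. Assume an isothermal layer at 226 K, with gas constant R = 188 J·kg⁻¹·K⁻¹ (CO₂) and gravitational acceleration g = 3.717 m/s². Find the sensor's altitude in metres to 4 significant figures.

z ≈ 6816 m

Scale height: H = RT/g = 188 × 226 / 3.717 = 11431 m.
Invert the barometric formula: z = H ln(P₀/P).
P₀/P = 8.95/4.93 = 1.8154; ln(1.8154) = 0.59631.
z = 11431 × 0.59631 = 6816.4 m.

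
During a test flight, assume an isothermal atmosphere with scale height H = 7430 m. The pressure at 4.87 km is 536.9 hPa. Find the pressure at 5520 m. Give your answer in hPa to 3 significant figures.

Between two levels, P₂ = P₁ exp(−Δz/H) with Δz = z₂ − z₁.
Δz = 5520.0 − 4870.0 = 650.00 m; Δz/H = 650.00/7430.0 = 0.087483.
P₂ = 536.9 × exp(−0.087483) = 536.9 × 0.91623 = 491.92 hPa.

P ≈ 492 hPa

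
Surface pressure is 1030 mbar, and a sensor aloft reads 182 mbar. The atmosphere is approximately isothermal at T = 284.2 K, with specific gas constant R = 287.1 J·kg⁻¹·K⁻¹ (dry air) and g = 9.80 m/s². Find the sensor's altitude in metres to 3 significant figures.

z ≈ 14400 m

Scale height: H = RT/g = 287.1 × 284.2 / 9.80 = 8325.9 m.
Invert the barometric formula: z = H ln(P₀/P).
P₀/P = 1030/182 = 5.6593; ln(5.6593) = 1.7333.
z = 8325.9 × 1.7333 = 14431 m.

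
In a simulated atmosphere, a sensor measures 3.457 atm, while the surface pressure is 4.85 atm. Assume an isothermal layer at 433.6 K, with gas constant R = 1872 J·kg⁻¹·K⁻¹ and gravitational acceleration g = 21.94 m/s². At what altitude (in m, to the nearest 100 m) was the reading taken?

Scale height: H = RT/g = 1872 × 433.6 / 21.94 = 36996 m.
Invert the barometric formula: z = H ln(P₀/P).
P₀/P = 4.85/3.457 = 1.4030; ln(1.4030) = 0.33861.
z = 36996 × 0.33861 = 12527 m.

z ≈ 12500 m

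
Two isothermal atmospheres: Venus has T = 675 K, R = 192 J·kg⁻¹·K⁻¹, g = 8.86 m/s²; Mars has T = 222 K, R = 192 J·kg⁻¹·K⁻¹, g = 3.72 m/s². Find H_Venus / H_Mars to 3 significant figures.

H_Venus/H_Mars ≈ 1.28

H = RT/g for each body.
H_Venus = 192 × 675 / 8.86 = 14628 m.
H_Mars = 192 × 222 / 3.72 = 11458 m.
H_Venus/H_Mars = 14628/11458 = 1.2767.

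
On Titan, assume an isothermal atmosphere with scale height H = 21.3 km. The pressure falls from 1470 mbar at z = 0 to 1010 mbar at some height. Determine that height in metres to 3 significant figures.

Invert the barometric formula: z = H ln(P₀/P).
P₀/P = 1470/1010 = 1.4554; ln(1.4554) = 0.37528.
z = 21300 × 0.37528 = 7993.5 m.

z ≈ 7990 m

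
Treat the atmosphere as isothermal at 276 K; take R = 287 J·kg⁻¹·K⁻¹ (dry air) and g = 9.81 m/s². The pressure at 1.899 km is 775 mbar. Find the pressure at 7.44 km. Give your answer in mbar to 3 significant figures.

Scale height: H = RT/g = 287 × 276 / 9.81 = 8074.6 m.
Between two levels, P₂ = P₁ exp(−Δz/H) with Δz = z₂ − z₁.
Δz = 7440.0 − 1899.0 = 5541.0 m; Δz/H = 5541.0/8074.6 = 0.68623.
P₂ = 775 × exp(−0.68623) = 775 × 0.50347 = 390.19 mbar.

P ≈ 390 mbar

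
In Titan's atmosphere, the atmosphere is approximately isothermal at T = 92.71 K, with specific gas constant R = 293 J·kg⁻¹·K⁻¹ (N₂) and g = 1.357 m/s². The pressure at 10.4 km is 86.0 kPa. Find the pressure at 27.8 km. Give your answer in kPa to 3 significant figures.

Scale height: H = RT/g = 293 × 92.71 / 1.357 = 20018 m.
Between two levels, P₂ = P₁ exp(−Δz/H) with Δz = z₂ − z₁.
Δz = 27800 − 10400 = 17400 m; Δz/H = 17400/20018 = 0.86922.
P₂ = 86.0 × exp(−0.86922) = 86.0 × 0.41928 = 36.058 kPa.

P ≈ 36.1 kPa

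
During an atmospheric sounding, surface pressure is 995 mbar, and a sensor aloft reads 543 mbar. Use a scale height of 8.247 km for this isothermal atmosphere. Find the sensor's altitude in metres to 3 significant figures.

z ≈ 4990 m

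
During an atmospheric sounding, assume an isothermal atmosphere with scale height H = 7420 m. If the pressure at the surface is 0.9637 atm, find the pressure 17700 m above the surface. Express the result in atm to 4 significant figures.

Barometric formula: P = P₀ exp(−z/H).
z/H = 17700/7420.0 = 2.3854; exp(−2.3854) = 0.092052.
P = 0.9637 × 0.092052 = 0.088711 atm.

P ≈ 0.08871 atm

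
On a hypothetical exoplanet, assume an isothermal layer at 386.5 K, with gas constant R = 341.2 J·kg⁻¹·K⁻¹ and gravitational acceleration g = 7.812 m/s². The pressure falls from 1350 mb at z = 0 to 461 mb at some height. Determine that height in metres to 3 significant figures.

z ≈ 18100 m

Scale height: H = RT/g = 341.2 × 386.5 / 7.812 = 16881 m.
Invert the barometric formula: z = H ln(P₀/P).
P₀/P = 1350/461 = 2.9284; ln(2.9284) = 1.0745.
z = 16881 × 1.0745 = 18139 m.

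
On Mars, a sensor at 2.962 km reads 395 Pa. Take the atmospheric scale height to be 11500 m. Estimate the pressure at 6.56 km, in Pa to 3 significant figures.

P ≈ 289 Pa

Between two levels, P₂ = P₁ exp(−Δz/H) with Δz = z₂ − z₁.
Δz = 6560.0 − 2962.0 = 3598.0 m; Δz/H = 3598.0/11500 = 0.31287.
P₂ = 395 × exp(−0.31287) = 395 × 0.73134 = 288.88 Pa.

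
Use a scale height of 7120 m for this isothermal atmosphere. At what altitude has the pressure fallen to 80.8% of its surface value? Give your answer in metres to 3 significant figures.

z ≈ 1520 m

Set P/P₀ = exp(−z/H) = 0.808, so z = −H ln(0.808).
−ln(0.808) = 0.21319; z = 7120.0 × 0.21319 = 1517.9 m.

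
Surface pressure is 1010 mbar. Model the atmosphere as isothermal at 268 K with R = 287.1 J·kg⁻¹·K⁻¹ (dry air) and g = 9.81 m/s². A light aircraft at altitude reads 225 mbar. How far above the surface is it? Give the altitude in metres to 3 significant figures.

Scale height: H = RT/g = 287.1 × 268 / 9.81 = 7843.3 m.
Invert the barometric formula: z = H ln(P₀/P).
P₀/P = 1010/225 = 4.4889; ln(4.4889) = 1.5016.
z = 7843.3 × 1.5016 = 11777 m.

z ≈ 11800 m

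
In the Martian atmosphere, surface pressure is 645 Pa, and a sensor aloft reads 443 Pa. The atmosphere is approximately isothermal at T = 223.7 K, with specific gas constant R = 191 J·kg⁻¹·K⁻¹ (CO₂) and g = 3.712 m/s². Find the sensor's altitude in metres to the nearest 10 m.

z ≈ 4320 m

Scale height: H = RT/g = 191 × 223.7 / 3.712 = 11510 m.
Invert the barometric formula: z = H ln(P₀/P).
P₀/P = 645/443 = 1.4560; ln(1.4560) = 0.37569.
z = 11510 × 0.37569 = 4324.2 m.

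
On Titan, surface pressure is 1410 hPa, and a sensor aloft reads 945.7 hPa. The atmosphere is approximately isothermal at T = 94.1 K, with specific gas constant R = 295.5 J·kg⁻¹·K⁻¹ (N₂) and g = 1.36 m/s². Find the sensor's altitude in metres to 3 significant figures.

Scale height: H = RT/g = 295.5 × 94.1 / 1.36 = 20446 m.
Invert the barometric formula: z = H ln(P₀/P).
P₀/P = 1410/945.7 = 1.4910; ln(1.4910) = 0.39945.
z = 20446 × 0.39945 = 8167.2 m.

z ≈ 8170 m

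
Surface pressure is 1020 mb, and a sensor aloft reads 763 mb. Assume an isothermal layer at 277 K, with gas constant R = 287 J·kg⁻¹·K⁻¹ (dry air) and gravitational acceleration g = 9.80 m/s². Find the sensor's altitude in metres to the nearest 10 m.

Scale height: H = RT/g = 287 × 277 / 9.80 = 8112.1 m.
Invert the barometric formula: z = H ln(P₀/P).
P₀/P = 1020/763 = 1.3368; ln(1.3368) = 0.29028.
z = 8112.1 × 0.29028 = 2354.8 m.

z ≈ 2350 m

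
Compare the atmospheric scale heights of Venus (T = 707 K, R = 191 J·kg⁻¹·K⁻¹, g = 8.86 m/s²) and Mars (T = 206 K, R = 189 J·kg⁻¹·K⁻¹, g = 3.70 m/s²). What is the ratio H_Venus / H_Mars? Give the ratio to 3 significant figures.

H = RT/g for each body.
H_Venus = 191 × 707 / 8.86 = 15241 m.
H_Mars = 189 × 206 / 3.70 = 10523 m.
H_Venus/H_Mars = 15241/10523 = 1.4484.

H_Venus/H_Mars ≈ 1.45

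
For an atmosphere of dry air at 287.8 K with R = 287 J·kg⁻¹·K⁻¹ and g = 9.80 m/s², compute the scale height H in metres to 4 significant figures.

The scale height of an isothermal atmosphere is H = RT/g.
H = 287 × 287.8 / 9.80 = 82599/9.80 = 8428.5 m.

H ≈ 8428 m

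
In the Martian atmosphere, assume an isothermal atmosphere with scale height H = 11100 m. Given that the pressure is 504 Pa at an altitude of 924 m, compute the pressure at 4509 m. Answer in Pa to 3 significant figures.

Between two levels, P₂ = P₁ exp(−Δz/H) with Δz = z₂ − z₁.
Δz = 4509.0 − 924.00 = 3585.0 m; Δz/H = 3585.0/11100 = 0.32297.
P₂ = 504 × exp(−0.32297) = 504 × 0.72400 = 364.90 Pa.

P ≈ 365 Pa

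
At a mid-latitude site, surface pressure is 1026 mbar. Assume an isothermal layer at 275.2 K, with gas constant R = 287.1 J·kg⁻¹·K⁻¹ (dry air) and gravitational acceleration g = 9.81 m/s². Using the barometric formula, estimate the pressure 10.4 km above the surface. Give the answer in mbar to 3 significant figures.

Scale height: H = RT/g = 287.1 × 275.2 / 9.81 = 8054.0 m.
Barometric formula: P = P₀ exp(−z/H).
z/H = 10400/8054.0 = 1.2913; exp(−1.2913) = 0.27491.
P = 1026 × 0.27491 = 282.06 mbar.

P ≈ 282 mbar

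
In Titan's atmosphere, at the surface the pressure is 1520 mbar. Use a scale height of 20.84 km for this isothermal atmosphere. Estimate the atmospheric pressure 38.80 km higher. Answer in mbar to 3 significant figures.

Barometric formula: P = P₀ exp(−z/H).
z/H = 38800/20840 = 1.8618; exp(−1.8618) = 0.15539.
P = 1520 × 0.15539 = 236.19 mbar.

P ≈ 236 mbar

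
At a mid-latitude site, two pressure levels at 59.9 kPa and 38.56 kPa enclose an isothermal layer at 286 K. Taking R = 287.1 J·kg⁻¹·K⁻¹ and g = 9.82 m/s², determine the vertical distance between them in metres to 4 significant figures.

Δz ≈ 3683 m

Hypsometric equation: Δz = (R T̄/g) ln(P₁/P₂).
R T̄/g = 287.1 × 286 / 9.82 = 8361.6 m.
ln(59.9/38.56) = ln(1.5534) = 0.44045.
Δz = 8361.6 × 0.44045 = 3682.9 m.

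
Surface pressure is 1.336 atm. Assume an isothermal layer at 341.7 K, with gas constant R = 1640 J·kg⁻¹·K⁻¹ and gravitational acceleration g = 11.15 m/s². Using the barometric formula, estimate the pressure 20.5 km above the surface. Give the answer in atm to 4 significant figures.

Scale height: H = RT/g = 1640 × 341.7 / 11.15 = 50259 m.
Barometric formula: P = P₀ exp(−z/H).
z/H = 20500/50259 = 0.40789; exp(−0.40789) = 0.66505.
P = 1.336 × 0.66505 = 0.88851 atm.

P ≈ 0.8885 atm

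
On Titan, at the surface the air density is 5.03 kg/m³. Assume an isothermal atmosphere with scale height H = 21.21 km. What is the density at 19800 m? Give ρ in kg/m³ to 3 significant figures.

In an isothermal atmosphere, density decays like pressure: ρ = ρ₀ exp(−z/H).
z/H = 19800/21210 = 0.93352; exp(−0.93352) = 0.39317.
ρ = 5.03 × 0.39317 = 1.9776 kg/m³.

ρ ≈ 1.98 kg/m³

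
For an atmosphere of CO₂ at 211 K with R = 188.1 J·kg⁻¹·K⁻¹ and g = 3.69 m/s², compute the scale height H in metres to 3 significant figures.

The scale height of an isothermal atmosphere is H = RT/g.
H = 188.1 × 211 / 3.69 = 39689/3.69 = 10756 m.

H ≈ 10800 m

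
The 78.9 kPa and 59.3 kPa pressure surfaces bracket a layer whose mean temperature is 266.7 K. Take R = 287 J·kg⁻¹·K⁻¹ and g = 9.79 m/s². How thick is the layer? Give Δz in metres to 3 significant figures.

Hypsometric equation: Δz = (R T̄/g) ln(P₁/P₂).
R T̄/g = 287 × 266.7 / 9.79 = 7818.5 m.
ln(78.9/59.3) = ln(1.3305) = 0.28555.
Δz = 7818.5 × 0.28555 = 2232.6 m.

Δz ≈ 2230 m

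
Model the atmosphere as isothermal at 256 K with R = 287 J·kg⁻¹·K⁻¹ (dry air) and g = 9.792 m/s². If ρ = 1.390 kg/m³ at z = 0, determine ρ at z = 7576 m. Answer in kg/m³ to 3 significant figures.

Scale height: H = RT/g = 287 × 256 / 9.792 = 7503.3 m.
In an isothermal atmosphere, density decays like pressure: ρ = ρ₀ exp(−z/H).
z/H = 7576.0/7503.3 = 1.0097; exp(−1.0097) = 0.36433.
ρ = 1.390 × 0.36433 = 0.50642 kg/m³.

ρ ≈ 0.506 kg/m³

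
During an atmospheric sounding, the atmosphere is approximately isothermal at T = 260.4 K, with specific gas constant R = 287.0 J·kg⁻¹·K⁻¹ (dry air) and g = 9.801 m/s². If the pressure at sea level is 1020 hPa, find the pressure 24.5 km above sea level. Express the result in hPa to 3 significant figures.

P ≈ 41.0 hPa

Scale height: H = RT/g = 287.0 × 260.4 / 9.801 = 7625.2 m.
Barometric formula: P = P₀ exp(−z/H).
z/H = 24500/7625.2 = 3.2130; exp(−3.2130) = 0.040236.
P = 1020 × 0.040236 = 41.041 hPa.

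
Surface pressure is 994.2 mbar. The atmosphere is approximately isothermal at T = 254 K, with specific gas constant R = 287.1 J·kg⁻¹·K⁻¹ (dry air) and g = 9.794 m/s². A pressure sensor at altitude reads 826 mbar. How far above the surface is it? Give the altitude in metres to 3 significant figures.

z ≈ 1380 m

Scale height: H = RT/g = 287.1 × 254 / 9.794 = 7445.7 m.
Invert the barometric formula: z = H ln(P₀/P).
P₀/P = 994.2/826 = 1.2036; ln(1.2036) = 0.18532.
z = 7445.7 × 0.18532 = 1379.8 m.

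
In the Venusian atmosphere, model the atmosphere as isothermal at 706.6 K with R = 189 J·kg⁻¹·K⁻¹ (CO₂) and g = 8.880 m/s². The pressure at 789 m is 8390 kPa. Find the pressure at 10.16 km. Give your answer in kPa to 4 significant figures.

Scale height: H = RT/g = 189 × 706.6 / 8.880 = 15039 m.
Between two levels, P₂ = P₁ exp(−Δz/H) with Δz = z₂ − z₁.
Δz = 10160 − 789.00 = 9371.0 m; Δz/H = 9371.0/15039 = 0.62311.
P₂ = 8390 × exp(−0.62311) = 8390 × 0.53627 = 4499.3 kPa.

P ≈ 4499 kPa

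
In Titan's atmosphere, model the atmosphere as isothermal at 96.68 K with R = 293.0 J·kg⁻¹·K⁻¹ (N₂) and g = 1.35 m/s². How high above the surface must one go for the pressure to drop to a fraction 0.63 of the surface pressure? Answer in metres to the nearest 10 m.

Scale height: H = RT/g = 293.0 × 96.68 / 1.35 = 20983 m.
Set P/P₀ = exp(−z/H) = 0.63, so z = −H ln(0.63).
−ln(0.63) = 0.46204; z = 20983 × 0.46204 = 9695.0 m.

z ≈ 9690 m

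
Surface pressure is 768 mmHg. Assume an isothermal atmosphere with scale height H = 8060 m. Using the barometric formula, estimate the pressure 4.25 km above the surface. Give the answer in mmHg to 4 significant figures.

Barometric formula: P = P₀ exp(−z/H).
z/H = 4250.0/8060.0 = 0.52730; exp(−0.52730) = 0.59020.
P = 768 × 0.59020 = 453.27 mmHg.

P ≈ 453.3 mmHg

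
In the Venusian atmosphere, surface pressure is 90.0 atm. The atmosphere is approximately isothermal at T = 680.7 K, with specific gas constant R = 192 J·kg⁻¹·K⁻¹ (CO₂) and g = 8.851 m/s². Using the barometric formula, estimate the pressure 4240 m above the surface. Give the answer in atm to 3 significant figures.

Scale height: H = RT/g = 192 × 680.7 / 8.851 = 14766 m.
Barometric formula: P = P₀ exp(−z/H).
z/H = 4240.0/14766 = 0.28715; exp(−0.28715) = 0.75040.
P = 90.0 × 0.75040 = 67.536 atm.

P ≈ 67.5 atm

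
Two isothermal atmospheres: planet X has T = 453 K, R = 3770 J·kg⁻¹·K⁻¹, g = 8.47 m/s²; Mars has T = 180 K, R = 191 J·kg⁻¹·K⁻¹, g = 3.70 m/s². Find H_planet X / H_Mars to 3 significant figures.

H_planet X/H_Mars ≈ 21.7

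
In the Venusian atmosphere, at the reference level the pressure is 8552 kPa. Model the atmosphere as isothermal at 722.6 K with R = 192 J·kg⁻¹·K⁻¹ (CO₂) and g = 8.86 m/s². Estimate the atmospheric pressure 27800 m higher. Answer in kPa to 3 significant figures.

P ≈ 1450 kPa

Scale height: H = RT/g = 192 × 722.6 / 8.86 = 15659 m.
Barometric formula: P = P₀ exp(−z/H).
z/H = 27800/15659 = 1.7753; exp(−1.7753) = 0.16943.
P = 8552 × 0.16943 = 1449.0 kPa.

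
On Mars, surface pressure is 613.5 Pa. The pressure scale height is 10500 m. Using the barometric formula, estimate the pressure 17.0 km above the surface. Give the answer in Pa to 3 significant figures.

P ≈ 122 Pa

Barometric formula: P = P₀ exp(−z/H).
z/H = 17000/10500 = 1.6190; exp(−1.6190) = 0.19810.
P = 613.5 × 0.19810 = 121.53 Pa.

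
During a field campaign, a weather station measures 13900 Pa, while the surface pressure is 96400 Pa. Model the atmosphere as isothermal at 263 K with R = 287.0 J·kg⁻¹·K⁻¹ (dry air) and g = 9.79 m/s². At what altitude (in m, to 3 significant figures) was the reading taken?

Scale height: H = RT/g = 287.0 × 263 / 9.79 = 7710.0 m.
Invert the barometric formula: z = H ln(P₀/P).
P₀/P = 96400/13900 = 6.9353; ln(6.9353) = 1.9366.
z = 7710.0 × 1.9366 = 14931 m.

z ≈ 14900 m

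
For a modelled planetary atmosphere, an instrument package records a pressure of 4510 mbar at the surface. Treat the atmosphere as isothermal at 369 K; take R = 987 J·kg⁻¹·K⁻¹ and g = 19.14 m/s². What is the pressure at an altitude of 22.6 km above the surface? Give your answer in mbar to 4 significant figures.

P ≈ 1375 mbar

Scale height: H = RT/g = 987 × 369 / 19.14 = 19028 m.
Barometric formula: P = P₀ exp(−z/H).
z/H = 22600/19028 = 1.1877; exp(−1.1877) = 0.30492.
P = 4510 × 0.30492 = 1375.2 mbar.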